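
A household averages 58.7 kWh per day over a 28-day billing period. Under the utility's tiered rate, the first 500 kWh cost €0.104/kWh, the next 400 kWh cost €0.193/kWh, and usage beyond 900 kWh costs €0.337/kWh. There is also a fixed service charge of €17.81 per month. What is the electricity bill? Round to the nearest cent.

€397.60

Usage = 58.7 kWh/day × 28 days = 1643.6 kWh
First 500 kWh × €0.104 = €52.00
Next 400 kWh × €0.193 = €77.20
Remaining 743.6 kWh × €0.337 = €250.59
Energy charge = €379.79; + service €17.81 = €397.60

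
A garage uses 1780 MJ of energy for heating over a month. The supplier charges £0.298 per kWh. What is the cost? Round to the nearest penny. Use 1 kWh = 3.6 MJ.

£147.34

1780 MJ × (0.27778 kWh/MJ) = 494.4 kWh
Cost = 494.4 kWh × £0.298/kWh = £147.34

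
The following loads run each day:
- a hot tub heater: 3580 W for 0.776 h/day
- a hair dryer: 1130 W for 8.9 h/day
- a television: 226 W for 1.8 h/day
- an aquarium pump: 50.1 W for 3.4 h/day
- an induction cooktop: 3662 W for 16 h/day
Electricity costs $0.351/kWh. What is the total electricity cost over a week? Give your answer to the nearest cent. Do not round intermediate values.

$176.91

hot tub heater: 3580 W × 0.776 h × 7 d = 19,447 Wh = 19.45 kWh
hair dryer: 1130 W × 8.9 h × 7 d = 70,399 Wh = 70.4 kWh
television: 226 W × 1.8 h × 7 d = 2,848 Wh = 2.848 kWh
aquarium pump: 50.1 W × 3.4 h × 7 d = 1,192 Wh = 1.192 kWh
induction cooktop: 3662 W × 16 h × 7 d = 410,144 Wh = 410.1 kWh
Total energy = 19.45 + 70.4 + 2.848 + 1.192 + 410.1 = 504 kWh
Cost = 504 kWh × $0.351 = $176.91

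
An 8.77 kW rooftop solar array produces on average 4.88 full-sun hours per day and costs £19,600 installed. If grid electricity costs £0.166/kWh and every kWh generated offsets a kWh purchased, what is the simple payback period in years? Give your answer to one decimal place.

Daily generation = 8.77 kW × 4.88 h = 42.8 kWh
Annual generation = 42.8 × 365 = 15621 kWh
Annual savings = 15621 × £0.166 = £2,593.11
Payback = £19,600 / £2,593.11 = 7.56 years

7.6 years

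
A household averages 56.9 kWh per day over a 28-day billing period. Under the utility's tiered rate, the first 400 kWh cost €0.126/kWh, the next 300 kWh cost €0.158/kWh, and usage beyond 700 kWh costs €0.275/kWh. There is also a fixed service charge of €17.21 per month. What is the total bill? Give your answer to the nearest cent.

Usage = 56.9 kWh/day × 28 days = 1593.2 kWh
First 400 kWh × €0.126 = €50.40
Next 300 kWh × €0.158 = €47.40
Remaining 893.2 kWh × €0.275 = €245.63
Energy charge = €343.43; + service €17.21 = €360.64

€360.64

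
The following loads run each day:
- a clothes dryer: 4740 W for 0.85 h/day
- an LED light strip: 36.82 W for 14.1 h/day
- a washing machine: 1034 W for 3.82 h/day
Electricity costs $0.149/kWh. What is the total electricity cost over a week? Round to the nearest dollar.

$9

clothes dryer: 4740 W × 0.85 h × 7 d = 28,203 Wh = 28.2 kWh
LED light strip: 36.82 W × 14.1 h × 7 d = 3,634 Wh = 3.634 kWh
washing machine: 1034 W × 3.82 h × 7 d = 27,649 Wh = 27.65 kWh
Total energy = 28.2 + 3.634 + 27.65 = 59.49 kWh
Cost = 59.49 kWh × $0.149 = $8.86 ≈ $9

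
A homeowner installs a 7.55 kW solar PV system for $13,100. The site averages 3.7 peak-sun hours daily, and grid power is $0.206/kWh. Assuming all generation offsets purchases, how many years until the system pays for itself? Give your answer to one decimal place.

6.2 years

Daily generation = 7.55 kW × 3.7 h = 27.94 kWh
Annual generation = 27.94 × 365 = 10196 kWh
Annual savings = 10196 × $0.206 = $2,100.43
Payback = $13,100 / $2,100.43 = 6.24 years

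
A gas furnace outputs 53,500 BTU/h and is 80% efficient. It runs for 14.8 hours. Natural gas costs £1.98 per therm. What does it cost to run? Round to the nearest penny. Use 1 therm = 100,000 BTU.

£19.60

Heat delivered = 53,500 BTU/h × 14.8 h = 791,800 BTU
Gas input = 791,800 / 0.80 = 989,750 BTU
= 989,750 / 100,000 = 9.898 therm
Cost = 9.898 × £1.98/therm = £19.60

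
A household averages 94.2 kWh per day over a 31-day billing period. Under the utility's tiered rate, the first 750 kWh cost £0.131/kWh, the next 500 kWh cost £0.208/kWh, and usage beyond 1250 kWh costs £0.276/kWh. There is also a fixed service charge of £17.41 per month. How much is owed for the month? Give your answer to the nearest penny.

£680.64

Usage = 94.2 kWh/day × 31 days = 2920.2 kWh
First 750 kWh × £0.131 = £98.25
Next 500 kWh × £0.208 = £104.00
Remaining 1670.2 kWh × £0.276 = £460.98
Energy charge = £663.23; + service £17.41 = £680.64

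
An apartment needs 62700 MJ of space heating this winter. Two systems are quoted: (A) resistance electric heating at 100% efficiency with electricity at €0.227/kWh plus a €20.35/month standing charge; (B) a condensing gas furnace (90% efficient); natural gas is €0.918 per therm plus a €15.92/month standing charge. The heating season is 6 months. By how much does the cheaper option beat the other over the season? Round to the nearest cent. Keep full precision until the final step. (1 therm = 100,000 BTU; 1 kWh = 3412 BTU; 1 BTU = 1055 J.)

Heat load = 62700 MJ = 62,700,000,000 J / 1055 = 59,431,280 BTU
Gas: input = 59,431,280 / 0.90 = 66,034,755 BTU = 660.3 therm → 660.3 × €0.918 = €606.20; + 6 × €15.92 standing = €701.72
Electric: 59,431,280 BTU / 3412 = 17,420 kWh → × €0.227 = €3,953.96; + 6 × €20.35 standing = €4,076.06
Difference = |€701.72 − €4,076.06| = €3,374.34

€3374.34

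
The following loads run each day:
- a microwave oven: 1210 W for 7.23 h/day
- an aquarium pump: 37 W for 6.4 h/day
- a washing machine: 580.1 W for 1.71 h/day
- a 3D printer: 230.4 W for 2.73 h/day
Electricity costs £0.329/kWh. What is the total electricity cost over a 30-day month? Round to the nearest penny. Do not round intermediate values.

£104.68

microwave oven: 1210 W × 7.23 h × 30 d = 262,449 Wh = 262.4 kWh
aquarium pump: 37 W × 6.4 h × 30 d = 7,104 Wh = 7.104 kWh
washing machine: 580.1 W × 1.71 h × 30 d = 29,759 Wh = 29.76 kWh
3D printer: 230.4 W × 2.73 h × 30 d = 18,870 Wh = 18.87 kWh
Total energy = 262.4 + 7.104 + 29.76 + 18.87 = 318.2 kWh
Cost = 318.2 kWh × £0.329 = £104.68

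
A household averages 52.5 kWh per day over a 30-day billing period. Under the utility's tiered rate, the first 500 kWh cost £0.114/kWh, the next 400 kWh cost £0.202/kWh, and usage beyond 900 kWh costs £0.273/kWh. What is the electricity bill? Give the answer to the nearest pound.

£322

Usage = 52.5 kWh/day × 30 days = 1575 kWh
First 500 kWh × £0.114 = £57.00
Next 400 kWh × £0.202 = £80.80
Remaining 675 kWh × £0.273 = £184.28
Total = £322.08 ≈ £322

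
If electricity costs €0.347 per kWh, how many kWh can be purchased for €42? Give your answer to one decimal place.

121.0 kWh

€42 / €0.347 per kWh = 121 kWh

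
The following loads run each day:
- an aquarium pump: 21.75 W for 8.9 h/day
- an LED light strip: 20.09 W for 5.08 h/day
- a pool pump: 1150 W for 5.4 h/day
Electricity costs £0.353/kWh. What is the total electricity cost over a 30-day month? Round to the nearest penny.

aquarium pump: 21.75 W × 8.9 h × 30 d = 5,807 Wh = 5.807 kWh
LED light strip: 20.09 W × 5.08 h × 30 d = 3,062 Wh = 3.062 kWh
pool pump: 1150 W × 5.4 h × 30 d = 186,300 Wh = 186.3 kWh
Total energy = 5.807 + 3.062 + 186.3 = 195.2 kWh
Cost = 195.2 kWh × £0.353 = £68.89

£68.89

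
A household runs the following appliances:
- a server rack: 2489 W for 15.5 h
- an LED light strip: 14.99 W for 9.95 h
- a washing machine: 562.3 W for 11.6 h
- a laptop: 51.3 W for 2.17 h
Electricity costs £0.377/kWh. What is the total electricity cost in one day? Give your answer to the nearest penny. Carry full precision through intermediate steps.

server rack: 2489 W × 15.5 h = 38,580 Wh = 38.58 kWh
LED light strip: 14.99 W × 9.95 h = 149 Wh = 0.1492 kWh
washing machine: 562.3 W × 11.6 h = 6,523 Wh = 6.523 kWh
laptop: 51.3 W × 2.17 h = 111 Wh = 0.1113 kWh
Total energy = 38.58 + 0.1492 + 6.523 + 0.1113 = 45.36 kWh
Cost = 45.36 kWh × £0.377 = £17.10

£17.10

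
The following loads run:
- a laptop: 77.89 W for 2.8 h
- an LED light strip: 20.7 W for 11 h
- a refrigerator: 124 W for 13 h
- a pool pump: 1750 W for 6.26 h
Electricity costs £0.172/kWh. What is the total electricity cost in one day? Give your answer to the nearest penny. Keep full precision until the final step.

laptop: 77.89 W × 2.8 h = 218 Wh = 0.2181 kWh
LED light strip: 20.7 W × 11 h = 228 Wh = 0.2277 kWh
refrigerator: 124 W × 13 h = 1,612 Wh = 1.612 kWh
pool pump: 1750 W × 6.26 h = 10,955 Wh = 10.96 kWh
Total energy = 0.2181 + 0.2277 + 1.612 + 10.96 = 13.01 kWh
Cost = 13.01 kWh × £0.172 = £2.24

£2.24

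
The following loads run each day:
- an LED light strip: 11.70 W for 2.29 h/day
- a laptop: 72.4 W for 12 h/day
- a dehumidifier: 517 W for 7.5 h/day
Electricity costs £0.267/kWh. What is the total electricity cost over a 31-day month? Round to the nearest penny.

LED light strip: 11.70 W × 2.29 h × 31 d = 831 Wh = 0.8306 kWh
laptop: 72.4 W × 12 h × 31 d = 26,933 Wh = 26.93 kWh
dehumidifier: 517 W × 7.5 h × 31 d = 120,202 Wh = 120.2 kWh
Total energy = 0.8306 + 26.93 + 120.2 = 148 kWh
Cost = 148 kWh × £0.267 = £39.51

£39.51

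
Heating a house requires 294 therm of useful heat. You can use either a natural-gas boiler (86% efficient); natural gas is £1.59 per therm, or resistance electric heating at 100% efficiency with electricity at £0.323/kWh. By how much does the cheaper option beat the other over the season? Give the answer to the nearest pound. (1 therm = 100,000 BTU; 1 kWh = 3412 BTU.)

£2240

Heat load = 294 therm × 100,000 = 29,400,000 BTU
Gas: input = 29,400,000 / 0.86 = 34,186,047 BTU = 341.9 therm → 341.9 × £1.59 = £543.56
Electric: 29,400,000 BTU / 3412 = 8,617 kWh → × £0.323 = £2,783.18
Difference = |£543.56 − £2,783.18| = £2,239.62 ≈ £2240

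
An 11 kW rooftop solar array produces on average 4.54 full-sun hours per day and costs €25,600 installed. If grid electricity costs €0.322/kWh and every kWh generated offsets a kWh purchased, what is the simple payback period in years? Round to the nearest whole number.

4 years

Daily generation = 11 kW × 4.54 h = 49.94 kWh
Annual generation = 49.94 × 365 = 18228 kWh
Annual savings = 18228 × €0.322 = €5,869.45
Payback = €25,600 / €5,869.45 = 4.36 years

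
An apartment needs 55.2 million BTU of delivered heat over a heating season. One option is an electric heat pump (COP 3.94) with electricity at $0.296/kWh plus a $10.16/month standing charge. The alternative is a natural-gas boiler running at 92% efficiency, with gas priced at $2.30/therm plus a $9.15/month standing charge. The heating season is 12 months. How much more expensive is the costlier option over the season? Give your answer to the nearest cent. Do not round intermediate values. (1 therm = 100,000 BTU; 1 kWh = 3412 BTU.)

Heat load = 55.2 × 10⁶ BTU = 55,200,000 BTU
Gas: input = 55,200,000 / 0.92 = 60,000,000 BTU = 600 therm → 600 × $2.30 = $1,380.00; + 12 × $9.15 standing = $1,489.80
Heat pump: 55,200,000 BTU / 3412 = 16,180 kWh heat; / 3.94 = 4,106 kWh in → × $0.296 = $1,215.42; + 12 × $10.16 standing = $1,337.34
Difference = |$1,489.80 − $1,337.34| = $152.46

$152.46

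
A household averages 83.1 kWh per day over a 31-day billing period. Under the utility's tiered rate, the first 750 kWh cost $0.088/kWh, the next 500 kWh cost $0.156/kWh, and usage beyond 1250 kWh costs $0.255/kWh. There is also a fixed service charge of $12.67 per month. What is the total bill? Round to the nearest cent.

$494.83

Usage = 83.1 kWh/day × 31 days = 2576.1 kWh
First 750 kWh × $0.088 = $66.00
Next 500 kWh × $0.156 = $78.00
Remaining 1326.1 kWh × $0.255 = $338.16
Energy charge = $482.16; + service $12.67 = $494.83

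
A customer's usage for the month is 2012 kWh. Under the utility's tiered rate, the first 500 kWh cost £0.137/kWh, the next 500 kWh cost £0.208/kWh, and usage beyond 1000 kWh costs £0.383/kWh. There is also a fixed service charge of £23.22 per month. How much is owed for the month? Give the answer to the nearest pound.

£583

First 500 kWh × £0.137 = £68.50
Next 500 kWh × £0.208 = £104.00
Remaining 1012 kWh × £0.383 = £387.60
Energy charge = £560.10; + service £23.22 = £583.32 ≈ £583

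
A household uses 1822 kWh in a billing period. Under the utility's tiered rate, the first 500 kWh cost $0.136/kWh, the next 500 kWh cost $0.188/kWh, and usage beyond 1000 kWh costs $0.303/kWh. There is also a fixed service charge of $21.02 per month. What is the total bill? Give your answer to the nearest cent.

First 500 kWh × $0.136 = $68.00
Next 500 kWh × $0.188 = $94.00
Remaining 822 kWh × $0.303 = $249.07
Energy charge = $411.07; + service $21.02 = $432.09

$432.09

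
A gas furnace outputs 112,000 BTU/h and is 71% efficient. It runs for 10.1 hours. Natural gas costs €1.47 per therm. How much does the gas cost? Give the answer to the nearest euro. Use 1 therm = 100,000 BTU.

€23

Heat delivered = 112,000 BTU/h × 10.1 h = 1,131,200 BTU
Gas input = 1,131,200 / 0.71 = 1,593,239 BTU
= 1,593,239 / 100,000 = 15.93 therm
Cost = 15.93 × €1.47/therm = €23.42 ≈ €23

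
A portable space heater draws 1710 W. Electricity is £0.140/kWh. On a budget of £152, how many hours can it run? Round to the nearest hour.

Energy budget = £152 / £0.140 per kWh = 1,086 kWh = 1,085,714 Wh
Runtime = 1,085,714 Wh / 1710 W = 634.9 h

635 h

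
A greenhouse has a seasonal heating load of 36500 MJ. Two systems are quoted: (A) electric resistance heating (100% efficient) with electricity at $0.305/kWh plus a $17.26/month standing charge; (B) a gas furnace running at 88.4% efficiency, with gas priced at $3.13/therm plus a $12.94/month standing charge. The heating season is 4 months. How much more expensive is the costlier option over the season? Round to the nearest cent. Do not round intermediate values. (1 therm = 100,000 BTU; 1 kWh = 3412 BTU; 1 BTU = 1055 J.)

Heat load = 36500 MJ = 36,500,000,000 J / 1055 = 34,597,156 BTU
Gas: input = 34,597,156 / 0.884 = 39,137,055 BTU = 391.4 therm → 391.4 × $3.13 = $1,224.99; + 4 × $12.94 standing = $1,276.75
Electric: 34,597,156 BTU / 3412 = 10,140 kWh → × $0.305 = $3,092.65; + 4 × $17.26 standing = $3,161.69
Difference = |$1,276.75 − $3,161.69| = $1,884.94

$1884.94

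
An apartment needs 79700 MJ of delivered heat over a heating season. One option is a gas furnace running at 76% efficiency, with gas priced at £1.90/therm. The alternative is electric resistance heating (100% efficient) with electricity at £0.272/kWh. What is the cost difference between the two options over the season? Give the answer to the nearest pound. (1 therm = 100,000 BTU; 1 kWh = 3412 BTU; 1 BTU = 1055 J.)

Heat load = 79700 MJ = 79,700,000,000 J / 1055 = 75,545,024 BTU
Gas: input = 75,545,024 / 0.76 = 99,401,347 BTU = 994 therm → 994 × £1.90 = £1,888.63
Electric: 75,545,024 BTU / 3412 = 22,140 kWh → × £0.272 = £6,022.35
Difference = |£1,888.63 − £6,022.35| = £4,133.72 ≈ £4134

£4134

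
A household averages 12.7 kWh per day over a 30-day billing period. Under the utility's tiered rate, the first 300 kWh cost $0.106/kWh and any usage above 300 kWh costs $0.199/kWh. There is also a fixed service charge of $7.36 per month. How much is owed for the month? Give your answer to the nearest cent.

$55.28

Usage = 12.7 kWh/day × 30 days = 381 kWh
First 300 kWh × $0.106 = $31.80
Remaining 81 kWh × $0.199 = $16.12
Energy charge = $47.92; + service $7.36 = $55.28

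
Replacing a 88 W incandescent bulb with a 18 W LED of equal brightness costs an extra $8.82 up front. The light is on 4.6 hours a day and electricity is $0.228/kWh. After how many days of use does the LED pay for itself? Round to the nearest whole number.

Power saved = 88 − 18 = 70 W
Daily energy saved = 70 W × 4.6 h = 322 Wh = 0.322 kWh
Daily savings = 0.322 × $0.228 = $0.0734
Payback = $8.82 / $0.0734 per day = 120.1 days

120 days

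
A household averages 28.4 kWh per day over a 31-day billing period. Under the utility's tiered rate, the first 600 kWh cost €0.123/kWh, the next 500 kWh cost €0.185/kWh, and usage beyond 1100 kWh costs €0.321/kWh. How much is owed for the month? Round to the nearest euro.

Usage = 28.4 kWh/day × 31 days = 880.4 kWh
First 600 kWh × €0.123 = €73.80
Next 280.4 kWh × €0.185 = €51.87
Remaining tier: 0 kWh (not reached)
Total = €125.67 ≈ €126

€126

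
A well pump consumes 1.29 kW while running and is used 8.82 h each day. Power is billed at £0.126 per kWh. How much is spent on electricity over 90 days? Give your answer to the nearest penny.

£129.02

Energy = 1290 W × 8.82 h/day × 90 days = 1,024,002 Wh = 1,024 kWh
Cost = 1,024 kWh × £0.126/kWh = £129.02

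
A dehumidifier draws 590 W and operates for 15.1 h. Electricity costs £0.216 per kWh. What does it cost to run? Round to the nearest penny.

Energy = 590 W × 15.1 h = 8,909 Wh = 8.909 kWh
Cost = 8.909 kWh × £0.216/kWh = £1.92

£1.92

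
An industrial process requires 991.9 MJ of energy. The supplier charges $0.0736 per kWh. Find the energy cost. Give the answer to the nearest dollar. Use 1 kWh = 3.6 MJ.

991.9 MJ × (0.27778 kWh/MJ) = 275.5 kWh
Cost = 275.5 kWh × $0.0736/kWh = $20.28 ≈ $20

$20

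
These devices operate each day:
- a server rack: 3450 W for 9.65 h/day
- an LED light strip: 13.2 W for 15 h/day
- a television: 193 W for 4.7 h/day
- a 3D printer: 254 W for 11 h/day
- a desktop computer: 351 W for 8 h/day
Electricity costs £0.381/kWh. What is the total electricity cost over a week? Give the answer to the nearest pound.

server rack: 3450 W × 9.65 h × 7 d = 233,048 Wh = 233 kWh
LED light strip: 13.2 W × 15 h × 7 d = 1,386 Wh = 1.386 kWh
television: 193 W × 4.7 h × 7 d = 6,350 Wh = 6.35 kWh
3D printer: 254 W × 11 h × 7 d = 19,558 Wh = 19.56 kWh
desktop computer: 351 W × 8 h × 7 d = 19,656 Wh = 19.66 kWh
Total energy = 233 + 1.386 + 6.35 + 19.56 + 19.66 = 280 kWh
Cost = 280 kWh × £0.381 = £106.68 ≈ £107

£107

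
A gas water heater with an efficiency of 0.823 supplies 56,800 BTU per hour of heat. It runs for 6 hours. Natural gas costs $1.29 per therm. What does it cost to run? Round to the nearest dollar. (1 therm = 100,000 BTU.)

$5

Heat delivered = 56,800 BTU/h × 6 h = 340,800 BTU
Gas input = 340,800 / 0.823 = 414,095 BTU
= 414,095 / 100,000 = 4.141 therm
Cost = 4.141 × $1.29/therm = $5.34 ≈ $5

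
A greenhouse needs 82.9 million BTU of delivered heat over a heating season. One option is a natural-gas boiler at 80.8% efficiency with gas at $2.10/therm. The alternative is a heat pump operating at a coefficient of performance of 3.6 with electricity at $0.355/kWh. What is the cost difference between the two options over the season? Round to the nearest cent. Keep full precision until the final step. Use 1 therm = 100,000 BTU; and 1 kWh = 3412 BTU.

$241.34

Heat load = 82.9 × 10⁶ BTU = 82,900,000 BTU
Gas: input = 82,900,000 / 0.808 = 102,599,010 BTU = 1,026 therm → 1,026 × $2.10 = $2,154.58
Heat pump: 82,900,000 BTU / 3412 = 24,300 kWh heat; / 3.6 = 6,749 kWh in → × $0.355 = $2,395.91
Difference = |$2,154.58 − $2,395.91| = $241.34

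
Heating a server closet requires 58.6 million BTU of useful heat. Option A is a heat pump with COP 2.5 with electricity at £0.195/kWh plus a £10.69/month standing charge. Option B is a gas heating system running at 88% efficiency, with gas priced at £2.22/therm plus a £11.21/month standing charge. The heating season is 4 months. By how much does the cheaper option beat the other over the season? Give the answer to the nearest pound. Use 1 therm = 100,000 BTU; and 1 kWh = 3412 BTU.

£141

Heat load = 58.6 × 10⁶ BTU = 58,600,000 BTU
Gas: input = 58,600,000 / 0.88 = 66,590,909 BTU = 665.9 therm → 665.9 × £2.22 = £1,478.32; + 4 × £11.21 standing = £1,523.16
Heat pump: 58,600,000 BTU / 3412 = 17,170 kWh heat; / 2.5 = 6,870 kWh in → × £0.195 = £1,339.62; + 4 × £10.69 standing = £1,382.38
Difference = |£1,523.16 − £1,382.38| = £140.77 ≈ £141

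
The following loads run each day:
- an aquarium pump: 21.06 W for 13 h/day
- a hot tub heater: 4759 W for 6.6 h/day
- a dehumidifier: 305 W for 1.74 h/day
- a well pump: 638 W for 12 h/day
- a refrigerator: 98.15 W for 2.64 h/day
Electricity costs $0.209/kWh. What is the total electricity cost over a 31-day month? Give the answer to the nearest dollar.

aquarium pump: 21.06 W × 13 h × 31 d = 8,487 Wh = 8.487 kWh
hot tub heater: 4759 W × 6.6 h × 31 d = 973,691 Wh = 973.7 kWh
dehumidifier: 305 W × 1.74 h × 31 d = 16,452 Wh = 16.45 kWh
well pump: 638 W × 12 h × 31 d = 237,336 Wh = 237.3 kWh
refrigerator: 98.15 W × 2.64 h × 31 d = 8,033 Wh = 8.033 kWh
Total energy = 8.487 + 973.7 + 16.45 + 237.3 + 8.033 = 1,244 kWh
Cost = 1,244 kWh × $0.209 = $260.00

$260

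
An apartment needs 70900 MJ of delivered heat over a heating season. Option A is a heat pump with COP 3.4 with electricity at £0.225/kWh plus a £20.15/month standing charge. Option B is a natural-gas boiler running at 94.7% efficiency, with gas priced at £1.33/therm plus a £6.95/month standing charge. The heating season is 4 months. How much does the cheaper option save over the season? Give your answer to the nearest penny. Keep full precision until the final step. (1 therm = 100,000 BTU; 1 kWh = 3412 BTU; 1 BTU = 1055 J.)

£412.40

Heat load = 70900 MJ = 70,900,000,000 J / 1055 = 67,203,791 BTU
Gas: input = 67,203,791 / 0.947 = 70,964,933 BTU = 709.6 therm → 709.6 × £1.33 = £943.83; + 4 × £6.95 standing = £971.63
Heat pump: 67,203,791 BTU / 3412 = 19,700 kWh heat; / 3.4 = 5,793 kWh in → × £0.225 = £1,303.43; + 4 × £20.15 standing = £1,384.03
Difference = |£971.63 − £1,384.03| = £412.40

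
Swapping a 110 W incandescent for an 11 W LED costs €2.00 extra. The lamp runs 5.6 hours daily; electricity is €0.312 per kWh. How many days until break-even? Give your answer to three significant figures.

Power saved = 110 − 11 = 99 W
Daily energy saved = 99 W × 5.6 h = 554.4 Wh = 0.5544 kWh
Daily savings = 0.5544 × €0.312 = €0.1730
Payback = €2.00 / €0.1730 per day = 11.56 days

11.6 days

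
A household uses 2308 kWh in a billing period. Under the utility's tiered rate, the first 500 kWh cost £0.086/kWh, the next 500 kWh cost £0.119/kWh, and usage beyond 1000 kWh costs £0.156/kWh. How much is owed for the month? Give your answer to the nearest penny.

First 500 kWh × £0.086 = £43.00
Next 500 kWh × £0.119 = £59.50
Remaining 1308 kWh × £0.156 = £204.05
Total = £306.55

£306.55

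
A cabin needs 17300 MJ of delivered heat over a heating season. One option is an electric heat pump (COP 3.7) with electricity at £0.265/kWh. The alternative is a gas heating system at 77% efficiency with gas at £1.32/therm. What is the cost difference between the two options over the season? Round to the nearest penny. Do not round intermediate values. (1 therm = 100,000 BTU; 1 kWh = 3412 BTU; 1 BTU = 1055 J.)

£63.10

Heat load = 17300 MJ = 17,300,000,000 J / 1055 = 16,398,104 BTU
Gas: input = 16,398,104 / 0.77 = 21,296,239 BTU = 213 therm → 213 × £1.32 = £281.11
Heat pump: 16,398,104 BTU / 3412 = 4,806 kWh heat; / 3.7 = 1,299 kWh in → × £0.265 = £344.21
Difference = |£281.11 − £344.21| = £63.10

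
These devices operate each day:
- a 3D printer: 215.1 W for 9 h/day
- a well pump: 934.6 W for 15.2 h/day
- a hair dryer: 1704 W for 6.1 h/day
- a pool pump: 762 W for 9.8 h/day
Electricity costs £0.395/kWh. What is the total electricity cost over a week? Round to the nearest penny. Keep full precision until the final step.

3D printer: 215.1 W × 9 h × 7 d = 13,551 Wh = 13.55 kWh
well pump: 934.6 W × 15.2 h × 7 d = 99,441 Wh = 99.44 kWh
hair dryer: 1704 W × 6.1 h × 7 d = 72,761 Wh = 72.76 kWh
pool pump: 762 W × 9.8 h × 7 d = 52,273 Wh = 52.27 kWh
Total energy = 13.55 + 99.44 + 72.76 + 52.27 = 238 kWh
Cost = 238 kWh × £0.395 = £94.02

£94.02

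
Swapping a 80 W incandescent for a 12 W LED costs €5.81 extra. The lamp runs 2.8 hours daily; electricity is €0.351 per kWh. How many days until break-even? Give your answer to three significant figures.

86.9 days

Power saved = 80 − 12 = 68 W
Daily energy saved = 68 W × 2.8 h = 190.4 Wh = 0.1904 kWh
Daily savings = 0.1904 × €0.351 = €0.0668
Payback = €5.81 / €0.0668 per day = 86.94 days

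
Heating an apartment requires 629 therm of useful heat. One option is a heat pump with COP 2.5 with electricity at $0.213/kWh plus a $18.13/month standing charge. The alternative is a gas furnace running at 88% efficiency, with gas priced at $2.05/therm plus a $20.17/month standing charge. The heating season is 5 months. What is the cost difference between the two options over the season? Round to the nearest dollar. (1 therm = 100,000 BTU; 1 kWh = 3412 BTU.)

Heat load = 629 therm × 100,000 = 62,900,000 BTU
Gas: input = 62,900,000 / 0.88 = 71,477,273 BTU = 714.8 therm → 714.8 × $2.05 = $1,465.28; + 5 × $20.17 standing = $1,566.13
Heat pump: 62,900,000 BTU / 3412 = 18,430 kWh heat; / 2.5 = 7,374 kWh in → × $0.213 = $1,570.66; + 5 × $18.13 standing = $1,661.31
Difference = |$1,566.13 − $1,661.31| = $95.17 ≈ $95

$95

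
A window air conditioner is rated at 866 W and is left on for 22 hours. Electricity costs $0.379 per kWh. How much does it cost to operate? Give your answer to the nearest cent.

Energy = 866 W × 22 h = 19,052 Wh = 19.05 kWh
Cost = 19.05 kWh × $0.379/kWh = $7.22

$7.22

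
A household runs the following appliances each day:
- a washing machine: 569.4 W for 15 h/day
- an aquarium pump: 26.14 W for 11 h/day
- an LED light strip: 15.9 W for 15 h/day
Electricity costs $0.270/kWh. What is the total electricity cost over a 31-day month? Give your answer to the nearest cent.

$75.89

washing machine: 569.4 W × 15 h × 31 d = 264,771 Wh = 264.8 kWh
aquarium pump: 26.14 W × 11 h × 31 d = 8,914 Wh = 8.914 kWh
LED light strip: 15.9 W × 15 h × 31 d = 7,394 Wh = 7.394 kWh
Total energy = 264.8 + 8.914 + 7.394 = 281.1 kWh
Cost = 281.1 kWh × $0.270 = $75.89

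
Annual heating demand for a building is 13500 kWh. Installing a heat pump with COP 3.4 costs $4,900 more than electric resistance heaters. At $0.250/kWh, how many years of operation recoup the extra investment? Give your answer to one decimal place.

2.1 years

Resistance: 13500 kWh × $0.250 = $3,375.00/yr
Heat pump: 13500 / 3.4 = 3971 kWh in → × $0.250 = $992.65/yr
Annual savings = $2,382.35
Payback = $4,900 / $2,382.35 = 2.06 years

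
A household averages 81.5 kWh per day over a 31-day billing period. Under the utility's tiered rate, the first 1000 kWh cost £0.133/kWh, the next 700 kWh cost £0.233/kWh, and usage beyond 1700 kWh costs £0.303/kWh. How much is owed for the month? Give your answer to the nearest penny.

£546.53

Usage = 81.5 kWh/day × 31 days = 2526.5 kWh
First 1000 kWh × £0.133 = £133.00
Next 700 kWh × £0.233 = £163.10
Remaining 826.5 kWh × £0.303 = £250.43
Total = £546.53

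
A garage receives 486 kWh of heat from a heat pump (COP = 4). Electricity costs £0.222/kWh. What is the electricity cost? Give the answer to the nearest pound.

Electrical input = 486 kWh / 4 = 121.5 kWh
Cost = 121.5 × £0.222/kWh = £26.97 ≈ £27

£27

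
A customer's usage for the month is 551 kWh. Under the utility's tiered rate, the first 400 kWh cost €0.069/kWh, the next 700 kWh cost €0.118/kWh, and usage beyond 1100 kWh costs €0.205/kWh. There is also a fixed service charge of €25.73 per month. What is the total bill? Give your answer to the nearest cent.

€71.15

First 400 kWh × €0.069 = €27.60
Next 151 kWh × €0.118 = €17.82
Remaining tier: 0 kWh (not reached)
Energy charge = €45.42; + service €25.73 = €71.15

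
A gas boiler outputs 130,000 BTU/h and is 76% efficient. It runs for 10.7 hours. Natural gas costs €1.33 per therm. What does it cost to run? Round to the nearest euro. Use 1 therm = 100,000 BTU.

€24

Heat delivered = 130,000 BTU/h × 10.7 h = 1,391,000 BTU
Gas input = 1,391,000 / 0.76 = 1,830,263 BTU
= 1,830,263 / 100,000 = 18.3 therm
Cost = 18.3 × €1.33/therm = €24.34 ≈ €24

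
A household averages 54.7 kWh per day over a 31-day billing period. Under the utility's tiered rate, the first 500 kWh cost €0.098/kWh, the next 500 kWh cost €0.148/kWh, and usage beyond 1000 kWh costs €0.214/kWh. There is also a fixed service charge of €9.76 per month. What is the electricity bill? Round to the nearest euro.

Usage = 54.7 kWh/day × 31 days = 1695.7 kWh
First 500 kWh × €0.098 = €49.00
Next 500 kWh × €0.148 = €74.00
Remaining 695.7 kWh × €0.214 = €148.88
Energy charge = €271.88; + service €9.76 = €281.64 ≈ €282

€282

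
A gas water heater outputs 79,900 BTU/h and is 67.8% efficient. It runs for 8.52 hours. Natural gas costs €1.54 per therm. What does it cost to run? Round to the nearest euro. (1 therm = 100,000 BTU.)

Heat delivered = 79,900 BTU/h × 8.52 h = 680,748 BTU
Gas input = 680,748 / 0.678 = 1,004,053 BTU
= 1,004,053 / 100,000 = 10.04 therm
Cost = 10.04 × €1.54/therm = €15.46 ≈ €15

€15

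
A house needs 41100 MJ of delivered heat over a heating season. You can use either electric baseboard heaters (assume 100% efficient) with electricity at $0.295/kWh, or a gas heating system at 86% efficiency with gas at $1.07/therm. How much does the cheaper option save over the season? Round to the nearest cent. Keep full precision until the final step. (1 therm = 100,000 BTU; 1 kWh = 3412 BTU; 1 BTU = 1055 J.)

$2883.53

Heat load = 41100 MJ = 41,100,000,000 J / 1055 = 38,957,346 BTU
Gas: input = 38,957,346 / 0.86 = 45,299,240 BTU = 453 therm → 453 × $1.07 = $484.70
Electric: 38,957,346 BTU / 3412 = 11,420 kWh → × $0.295 = $3,368.23
Difference = |$484.70 − $3,368.23| = $2,883.53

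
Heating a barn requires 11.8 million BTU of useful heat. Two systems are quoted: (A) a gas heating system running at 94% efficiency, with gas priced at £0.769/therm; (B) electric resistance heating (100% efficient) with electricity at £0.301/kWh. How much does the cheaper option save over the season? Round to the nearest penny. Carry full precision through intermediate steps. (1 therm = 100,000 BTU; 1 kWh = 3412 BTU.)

Heat load = 11.8 × 10⁶ BTU = 11,800,000 BTU
Gas: input = 11,800,000 / 0.94 = 12,553,191 BTU = 125.5 therm → 125.5 × £0.769 = £96.53
Electric: 11,800,000 BTU / 3412 = 3,458 kWh → × £0.301 = £1,040.97
Difference = |£96.53 − £1,040.97| = £944.44

£944.44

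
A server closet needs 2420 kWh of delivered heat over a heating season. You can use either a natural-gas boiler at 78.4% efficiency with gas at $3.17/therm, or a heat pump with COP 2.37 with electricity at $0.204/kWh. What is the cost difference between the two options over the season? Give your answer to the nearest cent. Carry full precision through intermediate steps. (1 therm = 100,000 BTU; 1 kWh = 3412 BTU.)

$125.56

Heat load = 2420 kWh × 3412 = 8,257,040 BTU
Gas: input = 8,257,040 / 0.784 = 10,531,939 BTU = 105.3 therm → 105.3 × $3.17 = $333.86
Heat pump: 8,257,040 BTU / 3412 = 2,420 kWh heat; / 2.37 = 1,021 kWh in → × $0.204 = $208.30
Difference = |$333.86 − $208.30| = $125.56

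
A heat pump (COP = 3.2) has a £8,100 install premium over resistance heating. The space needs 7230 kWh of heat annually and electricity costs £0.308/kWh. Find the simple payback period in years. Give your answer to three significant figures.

5.29 years

Resistance: 7230 kWh × £0.308 = £2,226.84/yr
Heat pump: 7230 / 3.2 = 2259 kWh in → × £0.308 = £695.89/yr
Annual savings = £1,530.95
Payback = £8,100 / £1,530.95 = 5.29 years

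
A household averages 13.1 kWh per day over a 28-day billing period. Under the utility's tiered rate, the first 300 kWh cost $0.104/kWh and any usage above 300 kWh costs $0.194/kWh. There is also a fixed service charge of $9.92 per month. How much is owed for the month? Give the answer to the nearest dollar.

Usage = 13.1 kWh/day × 28 days = 366.8 kWh
First 300 kWh × $0.104 = $31.20
Remaining 66.8 kWh × $0.194 = $12.96
Energy charge = $44.16; + service $9.92 = $54.08 ≈ $54

$54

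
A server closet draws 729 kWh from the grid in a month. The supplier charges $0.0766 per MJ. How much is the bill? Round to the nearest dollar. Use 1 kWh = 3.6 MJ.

$201

729 kWh × (3.6 MJ/kWh) = 2,624 MJ
Cost = 2,624 MJ × $0.0766/MJ = $201.03 ≈ $201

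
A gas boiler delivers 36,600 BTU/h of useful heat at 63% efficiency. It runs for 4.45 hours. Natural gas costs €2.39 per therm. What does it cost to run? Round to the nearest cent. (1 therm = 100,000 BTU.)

Heat delivered = 36,600 BTU/h × 4.45 h = 162,870 BTU
Gas input = 162,870 / 0.63 = 258,524 BTU
= 258,524 / 100,000 = 2.585 therm
Cost = 2.585 × €2.39/therm = €6.18

€6.18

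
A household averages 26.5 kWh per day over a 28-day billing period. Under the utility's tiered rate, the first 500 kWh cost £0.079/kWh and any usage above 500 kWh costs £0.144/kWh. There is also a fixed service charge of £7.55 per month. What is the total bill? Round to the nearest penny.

Usage = 26.5 kWh/day × 28 days = 742 kWh
First 500 kWh × £0.079 = £39.50
Remaining 242 kWh × £0.144 = £34.85
Energy charge = £74.35; + service £7.55 = £81.90

£81.90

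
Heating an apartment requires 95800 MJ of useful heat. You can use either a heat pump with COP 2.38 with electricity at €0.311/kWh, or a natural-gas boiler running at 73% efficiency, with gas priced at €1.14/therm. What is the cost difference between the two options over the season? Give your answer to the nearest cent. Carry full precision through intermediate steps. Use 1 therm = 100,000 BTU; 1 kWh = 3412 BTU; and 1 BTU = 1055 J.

€2059.60

Heat load = 95800 MJ = 95,800,000,000 J / 1055 = 90,805,687 BTU
Gas: input = 90,805,687 / 0.73 = 124,391,352 BTU = 1,244 therm → 1,244 × €1.14 = €1,418.06
Heat pump: 90,805,687 BTU / 3412 = 26,610 kWh heat; / 2.38 = 11,180 kWh in → × €0.311 = €3,477.66
Difference = |€1,418.06 − €3,477.66| = €2,059.60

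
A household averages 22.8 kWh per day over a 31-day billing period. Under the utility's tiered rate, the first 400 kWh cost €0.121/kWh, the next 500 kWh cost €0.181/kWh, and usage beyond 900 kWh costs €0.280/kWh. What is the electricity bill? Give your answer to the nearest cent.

€103.93

Usage = 22.8 kWh/day × 31 days = 706.8 kWh
First 400 kWh × €0.121 = €48.40
Next 306.8 kWh × €0.181 = €55.53
Remaining tier: 0 kWh (not reached)
Total = €103.93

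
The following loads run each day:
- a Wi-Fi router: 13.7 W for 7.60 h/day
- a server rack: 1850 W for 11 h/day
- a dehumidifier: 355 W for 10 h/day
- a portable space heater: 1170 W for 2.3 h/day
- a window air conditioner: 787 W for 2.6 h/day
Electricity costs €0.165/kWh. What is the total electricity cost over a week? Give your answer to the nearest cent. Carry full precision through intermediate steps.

Wi-Fi router: 13.7 W × 7.60 h × 7 d = 729 Wh = 0.7288 kWh
server rack: 1850 W × 11 h × 7 d = 142,450 Wh = 142.4 kWh
dehumidifier: 355 W × 10 h × 7 d = 24,850 Wh = 24.85 kWh
portable space heater: 1170 W × 2.3 h × 7 d = 18,837 Wh = 18.84 kWh
window air conditioner: 787 W × 2.6 h × 7 d = 14,323 Wh = 14.32 kWh
Total energy = 0.7288 + 142.4 + 24.85 + 18.84 + 14.32 = 201.2 kWh
Cost = 201.2 kWh × €0.165 = €33.20

€33.20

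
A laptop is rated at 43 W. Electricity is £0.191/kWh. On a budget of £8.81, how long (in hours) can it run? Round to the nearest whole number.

Energy budget = £8.81 / £0.191 per kWh = 46.13 kWh = 46,126 Wh
Runtime = 46,126 Wh / 43 W = 1,073 h

1073 h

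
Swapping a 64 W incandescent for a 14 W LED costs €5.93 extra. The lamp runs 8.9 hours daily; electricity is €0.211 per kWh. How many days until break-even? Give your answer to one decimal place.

63.2 days

Power saved = 64 − 14 = 50 W
Daily energy saved = 50 W × 8.9 h = 445 Wh = 0.445 kWh
Daily savings = 0.445 × €0.211 = €0.0939
Payback = €5.93 / €0.0939 per day = 63.16 days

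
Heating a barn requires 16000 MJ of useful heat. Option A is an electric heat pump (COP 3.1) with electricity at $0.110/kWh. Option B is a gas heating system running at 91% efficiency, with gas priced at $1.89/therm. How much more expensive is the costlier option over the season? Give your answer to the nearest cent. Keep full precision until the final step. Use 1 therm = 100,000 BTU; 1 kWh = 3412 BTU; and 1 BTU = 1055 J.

Heat load = 16000 MJ = 16,000,000,000 J / 1055 = 15,165,877 BTU
Gas: input = 15,165,877 / 0.91 = 16,665,799 BTU = 166.7 therm → 166.7 × $1.89 = $314.98
Heat pump: 15,165,877 BTU / 3412 = 4,445 kWh heat; / 3.1 = 1,434 kWh in → × $0.110 = $157.72
Difference = |$314.98 − $157.72| = $157.26

$157.26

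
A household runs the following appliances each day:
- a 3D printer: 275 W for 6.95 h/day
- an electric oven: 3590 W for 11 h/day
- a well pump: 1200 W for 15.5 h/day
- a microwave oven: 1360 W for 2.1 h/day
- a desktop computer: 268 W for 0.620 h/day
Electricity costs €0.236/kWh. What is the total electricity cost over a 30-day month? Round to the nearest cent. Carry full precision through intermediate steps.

€446.21

3D printer: 275 W × 6.95 h × 30 d = 57,338 Wh = 57.34 kWh
electric oven: 3590 W × 11 h × 30 d = 1,184,700 Wh = 1,185 kWh
well pump: 1200 W × 15.5 h × 30 d = 558,000 Wh = 558 kWh
microwave oven: 1360 W × 2.1 h × 30 d = 85,680 Wh = 85.68 kWh
desktop computer: 268 W × 0.620 h × 30 d = 4,985 Wh = 4.985 kWh
Total energy = 57.34 + 1,185 + 558 + 85.68 + 4.985 = 1,891 kWh
Cost = 1,891 kWh × €0.236 = €446.21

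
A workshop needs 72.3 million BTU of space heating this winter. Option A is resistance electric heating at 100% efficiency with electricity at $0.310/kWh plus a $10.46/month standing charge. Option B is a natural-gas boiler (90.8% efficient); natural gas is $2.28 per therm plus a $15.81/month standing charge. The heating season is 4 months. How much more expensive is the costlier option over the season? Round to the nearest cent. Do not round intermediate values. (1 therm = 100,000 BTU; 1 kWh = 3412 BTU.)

$4732.01

Heat load = 72.3 × 10⁶ BTU = 72,300,000 BTU
Gas: input = 72,300,000 / 0.908 = 79,625,551 BTU = 796.3 therm → 796.3 × $2.28 = $1,815.46; + 4 × $15.81 standing = $1,878.70
Electric: 72,300,000 BTU / 3412 = 21,190 kWh → × $0.310 = $6,568.87; + 4 × $10.46 standing = $6,610.71
Difference = |$1,878.70 − $6,610.71| = $4,732.01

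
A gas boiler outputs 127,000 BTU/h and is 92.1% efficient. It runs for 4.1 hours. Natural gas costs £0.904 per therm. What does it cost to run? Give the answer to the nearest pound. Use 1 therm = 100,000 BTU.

£5

Heat delivered = 127,000 BTU/h × 4.1 h = 520,700 BTU
Gas input = 520,700 / 0.921 = 565,364 BTU
= 565,364 / 100,000 = 5.654 therm
Cost = 5.654 × £0.904/therm = £5.11 ≈ £5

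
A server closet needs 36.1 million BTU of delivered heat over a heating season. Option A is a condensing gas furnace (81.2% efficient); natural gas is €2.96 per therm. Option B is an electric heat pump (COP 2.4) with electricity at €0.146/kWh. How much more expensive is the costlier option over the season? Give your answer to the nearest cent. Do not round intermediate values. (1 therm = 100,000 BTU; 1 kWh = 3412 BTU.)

€672.33

Heat load = 36.1 × 10⁶ BTU = 36,100,000 BTU
Gas: input = 36,100,000 / 0.812 = 44,458,128 BTU = 444.6 therm → 444.6 × €2.96 = €1,315.96
Heat pump: 36,100,000 BTU / 3412 = 10,580 kWh heat; / 2.4 = 4,408 kWh in → × €0.146 = €643.64
Difference = |€1,315.96 − €643.64| = €672.33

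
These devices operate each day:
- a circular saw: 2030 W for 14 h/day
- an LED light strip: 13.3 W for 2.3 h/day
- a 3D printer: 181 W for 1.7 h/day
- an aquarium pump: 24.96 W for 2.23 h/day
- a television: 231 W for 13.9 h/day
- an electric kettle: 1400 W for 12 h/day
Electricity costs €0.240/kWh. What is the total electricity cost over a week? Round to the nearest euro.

circular saw: 2030 W × 14 h × 7 d = 198,940 Wh = 198.9 kWh
LED light strip: 13.3 W × 2.3 h × 7 d = 214 Wh = 0.2141 kWh
3D printer: 181 W × 1.7 h × 7 d = 2,154 Wh = 2.154 kWh
aquarium pump: 24.96 W × 2.23 h × 7 d = 390 Wh = 0.3896 kWh
television: 231 W × 13.9 h × 7 d = 22,476 Wh = 22.48 kWh
electric kettle: 1400 W × 12 h × 7 d = 117,600 Wh = 117.6 kWh
Total energy = 198.9 + 0.2141 + 2.154 + 0.3896 + 22.48 + 117.6 = 341.8 kWh
Cost = 341.8 kWh × €0.240 = €82.03 ≈ €82

€82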